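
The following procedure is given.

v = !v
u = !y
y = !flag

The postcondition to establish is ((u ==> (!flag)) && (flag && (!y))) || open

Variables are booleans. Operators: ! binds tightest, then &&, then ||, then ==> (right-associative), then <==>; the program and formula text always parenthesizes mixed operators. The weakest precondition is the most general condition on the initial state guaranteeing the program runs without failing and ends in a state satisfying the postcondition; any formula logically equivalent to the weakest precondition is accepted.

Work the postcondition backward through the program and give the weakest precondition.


Working backward. After the program, the postcondition ((u ==> (!flag)) && (flag && (!y))) || open must hold; in canonical form it is ((u ==> (!flag)) && flag && (!y)) || open.
Before y := !flag: ((u ==> (!flag)) && flag) || open
Before u := !y: (((!y) ==> (!flag)) && flag) || open
Before v := !v: (((!y) ==> (!flag)) && flag) || open
Answer: WP = (((!y) ==> (!flag)) && flag) || open


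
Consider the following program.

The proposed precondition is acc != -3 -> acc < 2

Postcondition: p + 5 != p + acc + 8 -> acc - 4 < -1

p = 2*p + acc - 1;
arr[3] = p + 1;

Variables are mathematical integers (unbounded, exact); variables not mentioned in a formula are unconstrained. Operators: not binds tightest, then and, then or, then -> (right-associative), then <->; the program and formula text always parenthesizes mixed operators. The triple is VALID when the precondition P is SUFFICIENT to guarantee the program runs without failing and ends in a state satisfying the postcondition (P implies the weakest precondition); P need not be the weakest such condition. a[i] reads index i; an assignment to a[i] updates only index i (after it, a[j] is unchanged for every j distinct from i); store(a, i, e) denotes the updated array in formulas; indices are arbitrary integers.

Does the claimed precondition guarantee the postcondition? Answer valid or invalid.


Working backward. After the program, the postcondition p + 5 != p + acc + 8 -> acc - 4 < -1 must hold; in canonical form it is acc != -3 -> acc < 3.
Before arr[3] := p + 1: acc != -3 -> acc < 3
Before p := 2*p + acc - 1: acc != -3 -> acc < 3
The weakest precondition is acc != -3 -> acc < 3.
Check whether acc != -3 -> acc < 2 implies it.
Every state satisfying the precondition satisfies the weakest precondition: the implication holds.
Answer: valid


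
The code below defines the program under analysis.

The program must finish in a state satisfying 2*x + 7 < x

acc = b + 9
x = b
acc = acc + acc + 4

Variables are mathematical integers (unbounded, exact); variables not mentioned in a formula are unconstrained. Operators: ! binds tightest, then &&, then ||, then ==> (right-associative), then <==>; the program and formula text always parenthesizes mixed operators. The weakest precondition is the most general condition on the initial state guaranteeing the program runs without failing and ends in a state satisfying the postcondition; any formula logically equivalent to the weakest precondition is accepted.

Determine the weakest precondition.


Working backward. After the program, the postcondition 2*x + 7 < x must hold; in canonical form it is x < -7.
Before acc := acc + acc + 4: x < -7
Before x := b: b < -7
Before acc := b + 9: b < -7
Answer: WP = b < -7


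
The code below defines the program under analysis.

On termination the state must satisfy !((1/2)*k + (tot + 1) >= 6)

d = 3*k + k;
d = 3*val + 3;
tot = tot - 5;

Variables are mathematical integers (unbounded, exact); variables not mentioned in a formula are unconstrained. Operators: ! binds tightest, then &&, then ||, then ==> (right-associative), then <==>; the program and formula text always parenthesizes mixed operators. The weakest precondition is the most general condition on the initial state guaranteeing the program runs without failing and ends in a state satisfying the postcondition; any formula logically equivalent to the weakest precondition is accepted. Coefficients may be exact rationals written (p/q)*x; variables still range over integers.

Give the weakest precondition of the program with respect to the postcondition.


Working backward. After the program, the postcondition !((1/2)*k + (tot + 1) >= 6) must hold; in canonical form it is !((1/2)*k + tot >= 5).
Before tot := tot - 5: !((1/2)*k + tot >= 10)
Before d := 3*val + 3: !((1/2)*k + tot >= 10)
Before d := 3*k + k: !((1/2)*k + tot >= 10)
Answer: WP = !((1/2)*k + tot >= 10)


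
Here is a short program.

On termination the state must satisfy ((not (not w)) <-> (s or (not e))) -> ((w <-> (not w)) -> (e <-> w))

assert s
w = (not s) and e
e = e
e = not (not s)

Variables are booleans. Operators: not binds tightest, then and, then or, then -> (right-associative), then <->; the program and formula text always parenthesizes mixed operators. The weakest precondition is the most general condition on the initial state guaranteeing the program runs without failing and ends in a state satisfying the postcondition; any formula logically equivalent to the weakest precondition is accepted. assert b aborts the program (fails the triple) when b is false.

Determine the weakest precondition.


Working backward. After the program, the postcondition ((not (not w)) <-> (s or (not e))) -> ((w <-> (not w)) -> (e <-> w)) must hold; in canonical form it is (w <-> (s or (not e))) -> ((w <-> (not w)) -> (e <-> w)).
Before e := not (not s): w -> ((w <-> (not w)) -> (s <-> w))
Before e := e: w -> ((w <-> (not w)) -> (s <-> w))
Before w := (not s) and e: ((not s) and e) -> ((((not s) and e) <-> (not ((not s) and e))) -> (s <-> ((not s) and e)))
Before assert s: s and (((not s) and e) -> ((((not s) and e) <-> (not ((not s) and e))) -> (s <-> ((not s) and e))))
Answer: WP = s and (((not s) and e) -> ((((not s) and e) <-> (not ((not s) and e))) -> (s <-> ((not s) and e))))


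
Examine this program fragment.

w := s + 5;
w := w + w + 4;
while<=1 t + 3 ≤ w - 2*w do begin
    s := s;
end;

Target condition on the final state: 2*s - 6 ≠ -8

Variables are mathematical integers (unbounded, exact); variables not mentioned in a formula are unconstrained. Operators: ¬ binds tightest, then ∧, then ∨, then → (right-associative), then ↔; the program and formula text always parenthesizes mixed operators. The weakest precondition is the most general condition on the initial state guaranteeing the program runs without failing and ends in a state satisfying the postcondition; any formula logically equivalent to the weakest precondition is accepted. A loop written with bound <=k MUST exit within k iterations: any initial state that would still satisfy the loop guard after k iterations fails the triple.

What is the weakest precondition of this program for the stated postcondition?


Working backward. After the program, the postcondition 2*s - 6 ≠ -8 must hold; in canonical form it is 2*s ≠ -2.
Before the loop (bound <=1), unroll the exhaustion recursion (WP_0 = exit-now case; WP_j = one more guarded iteration, up to j = 1):
  WP_0: (¬(t + w ≤ -3)) ∧ 2*s ≠ -2
  WP_1: (t + w ≤ -3 → ((¬(t + w ≤ -3)) ∧ 2*s ≠ -2)) ∧ ((¬(t + w ≤ -3)) → 2*s ≠ -2)
So before the loop: (t + w ≤ -3 → ((¬(t + w ≤ -3)) ∧ 2*s ≠ -2)) ∧ ((¬(t + w ≤ -3)) → 2*s ≠ -2)
Before w := w + w + 4: (t + 2*w ≤ -7 → ((¬(t + 2*w ≤ -7)) ∧ 2*s ≠ -2)) ∧ ((¬(t + 2*w ≤ -7)) → 2*s ≠ -2)
Before w := s + 5: (2*s + t ≤ -17 → ((¬(2*s + t ≤ -17)) ∧ 2*s ≠ -2)) ∧ ((¬(2*s + t ≤ -17)) → 2*s ≠ -2)
Answer: WP = (2*s + t ≤ -17 → ((¬(2*s + t ≤ -17)) ∧ 2*s ≠ -2)) ∧ ((¬(2*s + t ≤ -17)) → 2*s ≠ -2)


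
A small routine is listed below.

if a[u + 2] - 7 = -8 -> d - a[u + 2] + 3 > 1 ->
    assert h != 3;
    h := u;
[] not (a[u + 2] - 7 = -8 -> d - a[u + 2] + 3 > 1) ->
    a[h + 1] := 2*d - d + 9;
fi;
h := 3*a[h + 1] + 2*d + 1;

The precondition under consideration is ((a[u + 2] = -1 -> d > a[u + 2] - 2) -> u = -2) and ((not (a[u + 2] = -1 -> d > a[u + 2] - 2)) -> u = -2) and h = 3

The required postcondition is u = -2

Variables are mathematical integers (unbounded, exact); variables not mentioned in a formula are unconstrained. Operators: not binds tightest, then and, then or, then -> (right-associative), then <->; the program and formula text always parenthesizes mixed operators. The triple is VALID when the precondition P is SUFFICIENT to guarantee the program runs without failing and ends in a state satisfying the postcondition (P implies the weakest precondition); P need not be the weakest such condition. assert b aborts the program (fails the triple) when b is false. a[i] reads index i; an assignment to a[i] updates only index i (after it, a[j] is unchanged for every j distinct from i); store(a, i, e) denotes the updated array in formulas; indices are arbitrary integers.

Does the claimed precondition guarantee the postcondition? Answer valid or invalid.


Working backward. After the program, u = -2 must hold.
Before h := 3*a[h + 1] + 2*d + 1: u = -2
Then branch requires h != 3 and u = -2; else branch requires u = -2.
Before the if: ((a[u + 2] = -1 -> d > a[u + 2] - 2) -> (h != 3 and u = -2)) and ((not (a[u + 2] = -1 -> d > a[u + 2] - 2)) -> u = -2)
The weakest precondition is ((a[u + 2] = -1 -> d > a[u + 2] - 2) -> (h != 3 and u = -2)) and ((not (a[u + 2] = -1 -> d > a[u + 2] - 2)) -> u = -2).
Check whether ((a[u + 2] = -1 -> d > a[u + 2] - 2) -> u = -2) and ((not (a[u + 2] = -1 -> d > a[u + 2] - 2)) -> u = -2) and h = 3 implies it.
Countermodel: at the initial state a = {[0] = 0, elsewhere 0}, d = -3, h = 3, u = -2, the precondition holds but the weakest precondition fails.
Answer: invalid


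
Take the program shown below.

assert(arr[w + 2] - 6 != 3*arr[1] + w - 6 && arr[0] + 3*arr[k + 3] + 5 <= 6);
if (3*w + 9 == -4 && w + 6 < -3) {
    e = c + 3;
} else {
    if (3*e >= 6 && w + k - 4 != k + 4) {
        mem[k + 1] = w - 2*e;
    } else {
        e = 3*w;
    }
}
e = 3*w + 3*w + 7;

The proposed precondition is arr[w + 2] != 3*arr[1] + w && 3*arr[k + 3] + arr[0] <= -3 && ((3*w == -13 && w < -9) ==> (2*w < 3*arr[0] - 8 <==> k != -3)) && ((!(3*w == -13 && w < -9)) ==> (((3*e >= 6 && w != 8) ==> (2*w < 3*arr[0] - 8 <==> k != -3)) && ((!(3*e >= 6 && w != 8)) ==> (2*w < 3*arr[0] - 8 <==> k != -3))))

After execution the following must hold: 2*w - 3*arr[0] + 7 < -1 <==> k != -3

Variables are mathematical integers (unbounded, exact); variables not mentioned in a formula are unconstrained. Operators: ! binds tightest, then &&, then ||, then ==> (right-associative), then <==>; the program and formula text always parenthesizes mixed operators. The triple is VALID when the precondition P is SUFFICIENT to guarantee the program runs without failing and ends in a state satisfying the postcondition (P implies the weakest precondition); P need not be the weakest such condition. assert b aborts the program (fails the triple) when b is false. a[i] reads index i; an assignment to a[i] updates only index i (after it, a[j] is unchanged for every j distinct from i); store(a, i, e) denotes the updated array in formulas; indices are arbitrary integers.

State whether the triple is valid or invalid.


Working backward. After the program, the postcondition 2*w - 3*arr[0] + 7 < -1 <==> k != -3 must hold; in canonical form it is 2*w < 3*arr[0] - 8 <==> k != -3.
Before e := 3*w + 3*w + 7: 2*w < 3*arr[0] - 8 <==> k != -3
Then branch requires 2*w < 3*arr[0] - 8 <==> k != -3; else branch requires ((3*e >= 6 && w != 8) ==> (2*w < 3*arr[0] - 8 <==> k != -3)) && ((!(3*e >= 6 && w != 8)) ==> (2*w < 3*arr[0] - 8 <==> k != -3)).
Before the if: ((3*w == -13 && w < -9) ==> (2*w < 3*arr[0] - 8 <==> k != -3)) && ((!(3*w == -13 && w < -9)) ==> (((3*e >= 6 && w != 8) ==> (2*w < 3*arr[0] - 8 <==> k != -3)) && ((!(3*e >= 6 && w != 8)) ==> (2*w < 3*arr[0] - 8 <==> k != -3))))
Before assert arr[w + 2] - 6 != 3*arr[1] + w - 6 && arr[0] + 3*arr[k + 3] + 5 <= 6: arr[w + 2] != 3*arr[1] + w && 3*arr[k + 3] + arr[0] <= 1 && ((3*w == -13 && w < -9) ==> (2*w < 3*arr[0] - 8 <==> k != -3)) && ((!(3*w == -13 && w < -9)) ==> (((3*e >= 6 && w != 8) ==> (2*w < 3*arr[0] - 8 <==> k != -3)) && ((!(3*e >= 6 && w != 8)) ==> (2*w < 3*arr[0] - 8 <==> k != -3))))
The weakest precondition is arr[w + 2] != 3*arr[1] + w && 3*arr[k + 3] + arr[0] <= 1 && ((3*w == -13 && w < -9) ==> (2*w < 3*arr[0] - 8 <==> k != -3)) && ((!(3*w == -13 && w < -9)) ==> (((3*e >= 6 && w != 8) ==> (2*w < 3*arr[0] - 8 <==> k != -3)) && ((!(3*e >= 6 && w != 8)) ==> (2*w < 3*arr[0] - 8 <==> k != -3)))).
Check whether arr[w + 2] != 3*arr[1] + w && 3*arr[k + 3] + arr[0] <= -3 && ((3*w == -13 && w < -9) ==> (2*w < 3*arr[0] - 8 <==> k != -3)) && ((!(3*w == -13 && w < -9)) ==> (((3*e >= 6 && w != 8) ==> (2*w < 3*arr[0] - 8 <==> k != -3)) && ((!(3*e >= 6 && w != 8)) ==> (2*w < 3*arr[0] - 8 <==> k != -3)))) implies it.
Every state satisfying the precondition satisfies the weakest precondition: the implication holds.
Answer: valid


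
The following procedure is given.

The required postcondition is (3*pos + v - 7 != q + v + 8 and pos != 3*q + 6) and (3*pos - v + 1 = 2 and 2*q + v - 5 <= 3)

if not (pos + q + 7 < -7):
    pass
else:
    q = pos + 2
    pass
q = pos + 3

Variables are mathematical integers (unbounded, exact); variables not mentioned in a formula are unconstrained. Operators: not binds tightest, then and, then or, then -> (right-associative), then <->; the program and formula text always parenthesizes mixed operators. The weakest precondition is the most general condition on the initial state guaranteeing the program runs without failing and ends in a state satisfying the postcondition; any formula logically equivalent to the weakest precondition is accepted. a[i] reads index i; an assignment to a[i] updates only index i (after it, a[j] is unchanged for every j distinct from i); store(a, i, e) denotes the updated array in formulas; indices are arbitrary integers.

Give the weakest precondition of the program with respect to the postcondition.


Working backward. After the program, the postcondition (3*pos + v - 7 != q + v + 8 and pos != 3*q + 6) and (3*pos - v + 1 = 2 and 2*q + v - 5 <= 3) must hold; in canonical form it is 3*pos != q + 15 and pos != 3*q + 6 and 3*pos = v + 1 and 2*q + v <= 8.
Before q := pos + 3: 2*pos != 18 and 2*pos != -15 and 3*pos = v + 1 and 2*pos + v <= 2
Then branch requires 2*pos != 18 and 2*pos != -15 and 3*pos = v + 1 and 2*pos + v <= 2; else branch requires 2*pos != 18 and 2*pos != -15 and 3*pos = v + 1 and 2*pos + v <= 2.
Before the if: ((not (pos + q < -14)) -> (2*pos != 18 and 2*pos != -15 and 3*pos = v + 1 and 2*pos + v <= 2)) and (pos + q < -14 -> (2*pos != 18 and 2*pos != -15 and 3*pos = v + 1 and 2*pos + v <= 2))
Answer: WP = ((not (pos + q < -14)) -> (2*pos != 18 and 2*pos != -15 and 3*pos = v + 1 and 2*pos + v <= 2)) and (pos + q < -14 -> (2*pos != 18 and 2*pos != -15 and 3*pos = v + 1 and 2*pos + v <= 2))


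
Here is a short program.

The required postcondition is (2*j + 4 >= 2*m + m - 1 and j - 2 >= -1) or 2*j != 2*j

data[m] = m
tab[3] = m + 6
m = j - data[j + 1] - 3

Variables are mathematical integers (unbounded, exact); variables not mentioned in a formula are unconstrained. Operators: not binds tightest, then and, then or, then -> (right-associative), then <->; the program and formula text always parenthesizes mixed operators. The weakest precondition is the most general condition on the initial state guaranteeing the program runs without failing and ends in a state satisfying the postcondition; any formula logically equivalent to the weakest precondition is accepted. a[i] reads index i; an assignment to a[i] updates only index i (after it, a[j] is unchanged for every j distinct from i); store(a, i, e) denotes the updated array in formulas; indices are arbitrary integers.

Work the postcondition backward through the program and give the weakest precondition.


Working backward. After the program, the postcondition (2*j + 4 >= 2*m + m - 1 and j - 2 >= -1) or 2*j != 2*j must hold; in canonical form it is 2*j >= 3*m - 5 and j >= 1.
Before m := j - data[j + 1] - 3: 3*data[j + 1] >= j - 14 and j >= 1
Before tab[3] := m + 6: 3*data[j + 1] >= j - 14 and j >= 1
Before data[m] := m: 3*store(data, m, m)[j + 1] >= j - 14 and j >= 1
Answer: WP = 3*store(data, m, m)[j + 1] >= j - 14 and j >= 1


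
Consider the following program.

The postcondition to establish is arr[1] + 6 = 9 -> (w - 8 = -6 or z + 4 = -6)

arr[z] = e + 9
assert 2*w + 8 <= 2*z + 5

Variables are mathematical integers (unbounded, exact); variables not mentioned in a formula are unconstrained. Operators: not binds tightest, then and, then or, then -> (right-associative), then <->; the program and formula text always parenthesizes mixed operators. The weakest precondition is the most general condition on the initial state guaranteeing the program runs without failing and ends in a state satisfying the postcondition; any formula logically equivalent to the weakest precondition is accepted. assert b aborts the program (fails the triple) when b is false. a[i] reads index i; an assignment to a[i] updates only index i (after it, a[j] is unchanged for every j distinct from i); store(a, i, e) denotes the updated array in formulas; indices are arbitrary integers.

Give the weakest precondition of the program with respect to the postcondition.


Working backward. After the program, the postcondition arr[1] + 6 = 9 -> (w - 8 = -6 or z + 4 = -6) must hold; in canonical form it is arr[1] = 3 -> (w = 2 or z = -10).
Before assert 2*w + 8 <= 2*z + 5: 2*w <= 2*z - 3 and (arr[1] = 3 -> (w = 2 or z = -10))
Before arr[z] := e + 9: 2*w <= 2*z - 3 and (store(arr, z, e + 9)[1] = 3 -> (w = 2 or z = -10))
Answer: WP = 2*w <= 2*z - 3 and (store(arr, z, e + 9)[1] = 3 -> (w = 2 or z = -10))


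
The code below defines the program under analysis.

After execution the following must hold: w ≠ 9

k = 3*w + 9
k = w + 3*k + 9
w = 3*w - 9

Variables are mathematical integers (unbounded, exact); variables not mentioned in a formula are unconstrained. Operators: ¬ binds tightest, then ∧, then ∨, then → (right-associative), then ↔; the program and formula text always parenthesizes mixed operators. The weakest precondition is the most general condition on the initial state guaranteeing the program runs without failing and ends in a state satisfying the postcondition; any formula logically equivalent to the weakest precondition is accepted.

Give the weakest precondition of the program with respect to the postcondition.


Working backward. After the program, w ≠ 9 must hold.
Before w := 3*w - 9: 3*w ≠ 18
Before k := w + 3*k + 9: 3*w ≠ 18
Before k := 3*w + 9: 3*w ≠ 18
Answer: WP = 3*w ≠ 18


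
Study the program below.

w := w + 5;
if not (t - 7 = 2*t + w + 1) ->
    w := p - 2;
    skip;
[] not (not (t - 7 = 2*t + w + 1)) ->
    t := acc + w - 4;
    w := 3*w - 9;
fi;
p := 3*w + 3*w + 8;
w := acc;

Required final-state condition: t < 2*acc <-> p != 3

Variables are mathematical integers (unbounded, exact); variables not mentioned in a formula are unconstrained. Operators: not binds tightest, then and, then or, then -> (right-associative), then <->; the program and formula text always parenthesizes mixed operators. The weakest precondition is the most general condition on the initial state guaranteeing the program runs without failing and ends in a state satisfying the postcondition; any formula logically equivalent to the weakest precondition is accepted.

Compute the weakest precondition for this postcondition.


Working backward. After the program, t < 2*acc <-> p != 3 must hold.
Before w := acc: t < 2*acc <-> p != 3
Before p := 3*w + 3*w + 8: t < 2*acc <-> 6*w != -5
Then branch requires t < 2*acc <-> 6*p != 7; else branch requires w < acc + 4 <-> 18*w != 49.
Before the if: ((not (t + w = -8)) -> (t < 2*acc <-> 6*p != 7)) and (t + w = -8 -> (w < acc + 4 <-> 18*w != 49))
Before w := w + 5: ((not (t + w = -13)) -> (t < 2*acc <-> 6*p != 7)) and (t + w = -13 -> (w < acc - 1 <-> 18*w != -41))
Answer: WP = ((not (t + w = -13)) -> (t < 2*acc <-> 6*p != 7)) and (t + w = -13 -> (w < acc - 1 <-> 18*w != -41))


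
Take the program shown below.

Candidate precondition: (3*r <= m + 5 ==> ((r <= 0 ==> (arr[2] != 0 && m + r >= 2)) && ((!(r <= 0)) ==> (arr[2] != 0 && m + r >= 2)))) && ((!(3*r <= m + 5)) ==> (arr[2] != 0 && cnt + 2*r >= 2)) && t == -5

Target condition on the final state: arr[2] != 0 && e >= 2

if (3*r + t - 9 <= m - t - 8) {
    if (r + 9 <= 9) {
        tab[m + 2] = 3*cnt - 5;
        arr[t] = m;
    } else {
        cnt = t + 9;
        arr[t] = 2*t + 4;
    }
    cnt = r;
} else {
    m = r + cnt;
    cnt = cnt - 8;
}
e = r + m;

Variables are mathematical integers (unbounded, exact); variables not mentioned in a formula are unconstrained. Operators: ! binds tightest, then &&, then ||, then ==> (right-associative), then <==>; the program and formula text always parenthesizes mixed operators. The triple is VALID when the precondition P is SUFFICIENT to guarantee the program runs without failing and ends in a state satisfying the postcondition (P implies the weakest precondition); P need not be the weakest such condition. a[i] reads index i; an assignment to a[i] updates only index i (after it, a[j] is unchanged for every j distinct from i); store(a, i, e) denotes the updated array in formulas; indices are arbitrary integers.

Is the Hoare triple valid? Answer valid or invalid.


Working backward. After the program, arr[2] != 0 && e >= 2 must hold.
Before e := r + m: arr[2] != 0 && m + r >= 2
Then branch requires (r <= 0 ==> (store(arr, t, m)[2] != 0 && m + r >= 2)) && ((!(r <= 0)) ==> (store(arr, t, 2*t + 4)[2] != 0 && m + r >= 2)); else branch requires arr[2] != 0 && cnt + 2*r >= 2.
Before the if: (3*r + 2*t <= m + 1 ==> ((r <= 0 ==> (store(arr, t, m)[2] != 0 && m + r >= 2)) && ((!(r <= 0)) ==> (store(arr, t, 2*t + 4)[2] != 0 && m + r >= 2)))) && ((!(3*r + 2*t <= m + 1)) ==> (arr[2] != 0 && cnt + 2*r >= 2))
The weakest precondition is (3*r + 2*t <= m + 1 ==> ((r <= 0 ==> (store(arr, t, m)[2] != 0 && m + r >= 2)) && ((!(r <= 0)) ==> (store(arr, t, 2*t + 4)[2] != 0 && m + r >= 2)))) && ((!(3*r + 2*t <= m + 1)) ==> (arr[2] != 0 && cnt + 2*r >= 2)).
Check whether (3*r <= m + 5 ==> ((r <= 0 ==> (arr[2] != 0 && m + r >= 2)) && ((!(r <= 0)) ==> (arr[2] != 0 && m + r >= 2)))) && ((!(3*r <= m + 5)) ==> (arr[2] != 0 && cnt + 2*r >= 2)) && t == -5 implies it.
Countermodel: at the initial state arr = {[-5] = 1, [2] = 1, elsewhere 1}, cnt = 0, m = -3, r = 1, t = -5, the precondition holds but the weakest precondition fails.
Answer: invalid


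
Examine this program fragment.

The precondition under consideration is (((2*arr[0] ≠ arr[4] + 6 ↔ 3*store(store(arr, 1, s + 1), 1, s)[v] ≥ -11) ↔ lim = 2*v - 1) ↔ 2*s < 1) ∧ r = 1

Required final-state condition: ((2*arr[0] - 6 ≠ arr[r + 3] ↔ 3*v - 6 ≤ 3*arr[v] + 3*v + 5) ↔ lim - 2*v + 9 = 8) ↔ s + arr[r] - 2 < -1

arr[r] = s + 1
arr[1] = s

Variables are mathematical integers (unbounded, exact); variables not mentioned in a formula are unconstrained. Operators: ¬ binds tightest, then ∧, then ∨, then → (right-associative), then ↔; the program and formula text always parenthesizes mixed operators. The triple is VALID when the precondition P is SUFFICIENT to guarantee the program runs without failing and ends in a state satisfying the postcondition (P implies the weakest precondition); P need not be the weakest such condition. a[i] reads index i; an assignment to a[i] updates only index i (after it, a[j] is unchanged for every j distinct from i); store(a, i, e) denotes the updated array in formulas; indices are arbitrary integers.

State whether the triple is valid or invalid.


Working backward. After the program, the postcondition ((2*arr[0] - 6 ≠ arr[r + 3] ↔ 3*v - 6 ≤ 3*arr[v] + 3*v + 5) ↔ lim - 2*v + 9 = 8) ↔ s + arr[r] - 2 < -1 must hold; in canonical form it is ((2*arr[0] ≠ arr[r + 3] + 6 ↔ 3*arr[v] ≥ -11) ↔ lim = 2*v - 1) ↔ arr[r] + s < 1.
Before arr[1] := s: ((2*arr[0] ≠ store(arr, 1, s)[r + 3] + 6 ↔ 3*store(arr, 1, s)[v] ≥ -11) ↔ lim = 2*v - 1) ↔ store(arr, 1, s)[r] + s < 1
Before arr[r] := s + 1: ((2*store(arr, r, s + 1)[0] ≠ store(store(arr, r, s + 1), 1, s)[r + 3] + 6 ↔ 3*store(store(arr, r, s + 1), 1, s)[v] ≥ -11) ↔ lim = 2*v - 1) ↔ store(store(arr, r, s + 1), 1, s)[r] + s < 1
The weakest precondition is ((2*store(arr, r, s + 1)[0] ≠ store(store(arr, r, s + 1), 1, s)[r + 3] + 6 ↔ 3*store(store(arr, r, s + 1), 1, s)[v] ≥ -11) ↔ lim = 2*v - 1) ↔ store(store(arr, r, s + 1), 1, s)[r] + s < 1.
Check whether (((2*arr[0] ≠ arr[4] + 6 ↔ 3*store(store(arr, 1, s + 1), 1, s)[v] ≥ -11) ↔ lim = 2*v - 1) ↔ 2*s < 1) ∧ r = 1 implies it.
Every state satisfying the precondition satisfies the weakest precondition: the implication holds.
Answer: valid


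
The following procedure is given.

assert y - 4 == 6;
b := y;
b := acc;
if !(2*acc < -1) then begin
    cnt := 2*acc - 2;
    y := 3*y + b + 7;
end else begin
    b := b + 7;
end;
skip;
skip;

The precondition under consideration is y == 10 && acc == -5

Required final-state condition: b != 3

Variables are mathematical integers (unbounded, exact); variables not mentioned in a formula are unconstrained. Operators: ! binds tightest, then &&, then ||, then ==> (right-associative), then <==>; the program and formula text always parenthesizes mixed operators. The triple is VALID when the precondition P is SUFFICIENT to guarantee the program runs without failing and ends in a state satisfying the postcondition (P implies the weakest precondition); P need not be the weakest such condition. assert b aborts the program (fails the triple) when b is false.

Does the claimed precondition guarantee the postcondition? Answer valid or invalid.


Working backward. After the program, b != 3 must hold.
Before skip: b != 3
Before skip: b != 3
Then branch requires b != 3; else branch requires b != -4.
Before the if: ((!(2*acc < -1)) ==> b != 3) && (2*acc < -1 ==> b != -4)
Before b := acc: ((!(2*acc < -1)) ==> acc != 3) && (2*acc < -1 ==> acc != -4)
Before b := y: ((!(2*acc < -1)) ==> acc != 3) && (2*acc < -1 ==> acc != -4)
Before assert y - 4 == 6: y == 10 && ((!(2*acc < -1)) ==> acc != 3) && (2*acc < -1 ==> acc != -4)
The weakest precondition is y == 10 && ((!(2*acc < -1)) ==> acc != 3) && (2*acc < -1 ==> acc != -4).
Check whether y == 10 && acc == -5 implies it.
Every state satisfying the precondition satisfies the weakest precondition: the implication holds.
Answer: valid


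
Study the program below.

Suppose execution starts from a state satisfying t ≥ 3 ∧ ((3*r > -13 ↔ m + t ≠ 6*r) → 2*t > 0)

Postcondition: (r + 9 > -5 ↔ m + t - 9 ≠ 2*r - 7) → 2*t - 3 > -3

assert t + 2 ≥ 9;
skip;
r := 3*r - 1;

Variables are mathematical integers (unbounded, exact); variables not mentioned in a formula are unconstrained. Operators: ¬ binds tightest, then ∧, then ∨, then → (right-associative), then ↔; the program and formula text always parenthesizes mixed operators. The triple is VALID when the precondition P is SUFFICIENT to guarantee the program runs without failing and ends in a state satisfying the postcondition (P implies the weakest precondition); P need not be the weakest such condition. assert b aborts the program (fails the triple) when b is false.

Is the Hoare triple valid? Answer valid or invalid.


Working backward. After the program, the postcondition (r + 9 > -5 ↔ m + t - 9 ≠ 2*r - 7) → 2*t - 3 > -3 must hold; in canonical form it is (r > -14 ↔ m + t ≠ 2*r + 2) → 2*t > 0.
Before r := 3*r - 1: (3*r > -13 ↔ m + t ≠ 6*r) → 2*t > 0
Before skip: (3*r > -13 ↔ m + t ≠ 6*r) → 2*t > 0
Before assert t + 2 ≥ 9: t ≥ 7 ∧ ((3*r > -13 ↔ m + t ≠ 6*r) → 2*t > 0)
The weakest precondition is t ≥ 7 ∧ ((3*r > -13 ↔ m + t ≠ 6*r) → 2*t > 0).
Check whether t ≥ 3 ∧ ((3*r > -13 ↔ m + t ≠ 6*r) → 2*t > 0) implies it.
Countermodel: at the initial state m = -26, r = -4, t = 3, the precondition holds but the weakest precondition fails.
Answer: invalid


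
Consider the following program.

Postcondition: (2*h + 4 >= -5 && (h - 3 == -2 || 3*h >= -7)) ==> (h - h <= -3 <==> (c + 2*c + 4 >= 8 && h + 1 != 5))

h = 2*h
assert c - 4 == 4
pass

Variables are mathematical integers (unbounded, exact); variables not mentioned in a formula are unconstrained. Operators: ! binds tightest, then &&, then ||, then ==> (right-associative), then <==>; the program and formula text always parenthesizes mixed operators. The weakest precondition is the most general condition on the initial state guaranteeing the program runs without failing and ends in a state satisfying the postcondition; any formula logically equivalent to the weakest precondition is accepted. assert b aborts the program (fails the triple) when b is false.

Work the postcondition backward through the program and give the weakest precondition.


Working backward. After the program, the postcondition (2*h + 4 >= -5 && (h - 3 == -2 || 3*h >= -7)) ==> (h - h <= -3 <==> (c + 2*c + 4 >= 8 && h + 1 != 5)) must hold; in canonical form it is (2*h >= -9 && (h == 1 || 3*h >= -7)) ==> (!(3*c >= 4 && h != 4)).
Before skip: (2*h >= -9 && (h == 1 || 3*h >= -7)) ==> (!(3*c >= 4 && h != 4))
Before assert c - 4 == 4: c == 8 && ((2*h >= -9 && (h == 1 || 3*h >= -7)) ==> (!(3*c >= 4 && h != 4)))
Before h := 2*h: c == 8 && ((4*h >= -9 && (2*h == 1 || 6*h >= -7)) ==> (!(3*c >= 4 && 2*h != 4)))
Answer: WP = c == 8 && ((4*h >= -9 && (2*h == 1 || 6*h >= -7)) ==> (!(3*c >= 4 && 2*h != 4)))


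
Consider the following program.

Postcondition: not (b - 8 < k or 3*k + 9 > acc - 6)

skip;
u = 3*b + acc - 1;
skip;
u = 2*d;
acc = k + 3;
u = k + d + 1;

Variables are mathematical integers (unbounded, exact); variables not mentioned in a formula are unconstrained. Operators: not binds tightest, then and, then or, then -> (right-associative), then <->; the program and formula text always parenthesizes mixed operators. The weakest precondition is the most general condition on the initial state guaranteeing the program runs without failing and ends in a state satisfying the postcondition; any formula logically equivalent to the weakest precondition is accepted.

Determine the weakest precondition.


Working backward. After the program, the postcondition not (b - 8 < k or 3*k + 9 > acc - 6) must hold; in canonical form it is not (b < k + 8 or 3*k > acc - 15).
Before u := k + d + 1: not (b < k + 8 or 3*k > acc - 15)
Before acc := k + 3: not (b < k + 8 or 2*k > -12)
Before u := 2*d: not (b < k + 8 or 2*k > -12)
Before skip: not (b < k + 8 or 2*k > -12)
Before u := 3*b + acc - 1: not (b < k + 8 or 2*k > -12)
Before skip: not (b < k + 8 or 2*k > -12)
Answer: WP = not (b < k + 8 or 2*k > -12)


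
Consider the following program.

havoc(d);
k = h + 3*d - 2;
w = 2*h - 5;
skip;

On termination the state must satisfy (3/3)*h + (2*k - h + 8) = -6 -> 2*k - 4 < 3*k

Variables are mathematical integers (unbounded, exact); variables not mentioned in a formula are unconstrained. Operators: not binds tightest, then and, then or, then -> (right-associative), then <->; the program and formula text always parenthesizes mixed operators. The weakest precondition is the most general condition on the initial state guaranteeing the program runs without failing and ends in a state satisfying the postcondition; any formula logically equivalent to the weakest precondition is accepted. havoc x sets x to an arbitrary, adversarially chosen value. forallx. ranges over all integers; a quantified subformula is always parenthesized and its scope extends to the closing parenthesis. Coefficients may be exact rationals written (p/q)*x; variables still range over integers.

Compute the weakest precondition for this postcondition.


Working backward. After the program, the postcondition (3/3)*h + (2*k - h + 8) = -6 -> 2*k - 4 < 3*k must hold; in canonical form it is 2*k = -14 -> k > -4.
Before skip: 2*k = -14 -> k > -4
Before w := 2*h - 5: 2*k = -14 -> k > -4
Before k := h + 3*d - 2: 6*d + 2*h = -10 -> 3*d + h > -2
Before havoc d: forall d_1. (6*d_1 + 2*h = -10 -> 3*d_1 + h > -2)
Answer: WP = forall d_1. (6*d_1 + 2*h = -10 -> 3*d_1 + h > -2)


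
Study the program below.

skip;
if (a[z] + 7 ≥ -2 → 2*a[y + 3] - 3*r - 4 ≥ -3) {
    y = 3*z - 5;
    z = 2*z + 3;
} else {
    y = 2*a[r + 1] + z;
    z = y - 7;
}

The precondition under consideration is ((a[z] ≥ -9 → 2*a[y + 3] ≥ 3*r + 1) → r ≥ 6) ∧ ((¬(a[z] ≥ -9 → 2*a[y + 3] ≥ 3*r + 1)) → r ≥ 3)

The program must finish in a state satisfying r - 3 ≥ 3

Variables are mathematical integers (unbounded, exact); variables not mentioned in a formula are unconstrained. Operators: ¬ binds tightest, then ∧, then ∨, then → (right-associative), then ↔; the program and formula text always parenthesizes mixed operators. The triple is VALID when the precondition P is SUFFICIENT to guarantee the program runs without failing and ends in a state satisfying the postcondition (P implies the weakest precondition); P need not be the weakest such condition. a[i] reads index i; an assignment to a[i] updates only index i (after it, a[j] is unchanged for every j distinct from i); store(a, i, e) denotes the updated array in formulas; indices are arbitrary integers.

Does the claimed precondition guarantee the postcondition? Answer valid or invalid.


Working backward. After the program, the postcondition r - 3 ≥ 3 must hold; in canonical form it is r ≥ 6.
Then branch requires r ≥ 6; else branch requires r ≥ 6.
Before the if: ((a[z] ≥ -9 → 2*a[y + 3] ≥ 3*r + 1) → r ≥ 6) ∧ ((¬(a[z] ≥ -9 → 2*a[y + 3] ≥ 3*r + 1)) → r ≥ 6)
Before skip: ((a[z] ≥ -9 → 2*a[y + 3] ≥ 3*r + 1) → r ≥ 6) ∧ ((¬(a[z] ≥ -9 → 2*a[y + 3] ≥ 3*r + 1)) → r ≥ 6)
The weakest precondition is ((a[z] ≥ -9 → 2*a[y + 3] ≥ 3*r + 1) → r ≥ 6) ∧ ((¬(a[z] ≥ -9 → 2*a[y + 3] ≥ 3*r + 1)) → r ≥ 6).
Check whether ((a[z] ≥ -9 → 2*a[y + 3] ≥ 3*r + 1) → r ≥ 6) ∧ ((¬(a[z] ≥ -9 → 2*a[y + 3] ≥ 3*r + 1)) → r ≥ 3) implies it.
Countermodel: at the initial state a = {[2] = 0, [3] = -15215, elsewhere -15215}, r = 3, y = 0, z = 2, the precondition holds but the weakest precondition fails.
Answer: invalid


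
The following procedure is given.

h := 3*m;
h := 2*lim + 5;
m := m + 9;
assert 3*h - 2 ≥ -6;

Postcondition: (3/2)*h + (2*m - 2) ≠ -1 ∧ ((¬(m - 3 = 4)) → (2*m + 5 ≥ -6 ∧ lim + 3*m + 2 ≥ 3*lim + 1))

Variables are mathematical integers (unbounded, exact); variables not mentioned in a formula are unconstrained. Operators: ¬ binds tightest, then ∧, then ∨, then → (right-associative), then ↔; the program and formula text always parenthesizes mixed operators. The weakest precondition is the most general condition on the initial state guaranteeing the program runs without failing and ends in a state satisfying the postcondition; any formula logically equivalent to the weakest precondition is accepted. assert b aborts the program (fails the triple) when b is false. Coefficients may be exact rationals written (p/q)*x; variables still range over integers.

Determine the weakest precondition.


Working backward. After the program, the postcondition (3/2)*h + (2*m - 2) ≠ -1 ∧ ((¬(m - 3 = 4)) → (2*m + 5 ≥ -6 ∧ lim + 3*m + 2 ≥ 3*lim + 1)) must hold; in canonical form it is (3/2)*h + 2*m ≠ 1 ∧ ((¬(m = 7)) → (2*m ≥ -11 ∧ 3*m ≥ 2*lim - 1)).
Before assert 3*h - 2 ≥ -6: 3*h ≥ -4 ∧ (3/2)*h + 2*m ≠ 1 ∧ ((¬(m = 7)) → (2*m ≥ -11 ∧ 3*m ≥ 2*lim - 1))
Before m := m + 9: 3*h ≥ -4 ∧ (3/2)*h + 2*m ≠ -17 ∧ ((¬(m = -2)) → (2*m ≥ -29 ∧ 3*m ≥ 2*lim - 28))
Before h := 2*lim + 5: 6*lim ≥ -19 ∧ 3*lim + 2*m ≠ -49/2 ∧ ((¬(m = -2)) → (2*m ≥ -29 ∧ 3*m ≥ 2*lim - 28))
Before h := 3*m: 6*lim ≥ -19 ∧ 3*lim + 2*m ≠ -49/2 ∧ ((¬(m = -2)) → (2*m ≥ -29 ∧ 3*m ≥ 2*lim - 28))
Answer: WP = 6*lim ≥ -19 ∧ 3*lim + 2*m ≠ -49/2 ∧ ((¬(m = -2)) → (2*m ≥ -29 ∧ 3*m ≥ 2*lim - 28))


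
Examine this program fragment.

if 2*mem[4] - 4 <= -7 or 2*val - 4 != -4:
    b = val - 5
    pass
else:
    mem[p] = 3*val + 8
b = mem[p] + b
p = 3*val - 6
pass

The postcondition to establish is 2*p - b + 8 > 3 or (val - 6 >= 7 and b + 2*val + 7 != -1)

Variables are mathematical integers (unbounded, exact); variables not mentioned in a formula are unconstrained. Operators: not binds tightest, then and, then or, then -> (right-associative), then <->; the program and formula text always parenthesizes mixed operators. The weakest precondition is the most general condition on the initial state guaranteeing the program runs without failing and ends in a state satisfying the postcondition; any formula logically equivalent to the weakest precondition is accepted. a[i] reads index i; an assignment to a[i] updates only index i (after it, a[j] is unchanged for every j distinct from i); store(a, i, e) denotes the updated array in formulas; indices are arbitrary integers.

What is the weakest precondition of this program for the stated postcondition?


Working backward. After the program, the postcondition 2*p - b + 8 > 3 or (val - 6 >= 7 and b + 2*val + 7 != -1) must hold; in canonical form it is 2*p > b - 5 or (val >= 13 and b + 2*val != -8).
Before skip: 2*p > b - 5 or (val >= 13 and b + 2*val != -8)
Before p := 3*val - 6: 6*val > b + 7 or (val >= 13 and b + 2*val != -8)
Before b := mem[p] + b: 6*val > mem[p] + b + 7 or (val >= 13 and mem[p] + b + 2*val != -8)
Then branch requires 5*val > mem[p] + 2 or (val >= 13 and mem[p] + 3*val != -3); else branch requires 6*val > store(mem, p, 3*val + 8)[p] + b + 7 or (val >= 13 and store(mem, p, 3*val + 8)[p] + b + 2*val != -8).
Before the if: ((2*mem[4] <= -3 or 2*val != 0) -> (5*val > mem[p] + 2 or (val >= 13 and mem[p] + 3*val != -3))) and ((not (2*mem[4] <= -3 or 2*val != 0)) -> (6*val > store(mem, p, 3*val + 8)[p] + b + 7 or (val >= 13 and store(mem, p, 3*val + 8)[p] + b + 2*val != -8)))
Answer: WP = ((2*mem[4] <= -3 or 2*val != 0) -> (5*val > mem[p] + 2 or (val >= 13 and mem[p] + 3*val != -3))) and ((not (2*mem[4] <= -3 or 2*val != 0)) -> (6*val > store(mem, p, 3*val + 8)[p] + b + 7 or (val >= 13 and store(mem, p, 3*val + 8)[p] + b + 2*val != -8)))


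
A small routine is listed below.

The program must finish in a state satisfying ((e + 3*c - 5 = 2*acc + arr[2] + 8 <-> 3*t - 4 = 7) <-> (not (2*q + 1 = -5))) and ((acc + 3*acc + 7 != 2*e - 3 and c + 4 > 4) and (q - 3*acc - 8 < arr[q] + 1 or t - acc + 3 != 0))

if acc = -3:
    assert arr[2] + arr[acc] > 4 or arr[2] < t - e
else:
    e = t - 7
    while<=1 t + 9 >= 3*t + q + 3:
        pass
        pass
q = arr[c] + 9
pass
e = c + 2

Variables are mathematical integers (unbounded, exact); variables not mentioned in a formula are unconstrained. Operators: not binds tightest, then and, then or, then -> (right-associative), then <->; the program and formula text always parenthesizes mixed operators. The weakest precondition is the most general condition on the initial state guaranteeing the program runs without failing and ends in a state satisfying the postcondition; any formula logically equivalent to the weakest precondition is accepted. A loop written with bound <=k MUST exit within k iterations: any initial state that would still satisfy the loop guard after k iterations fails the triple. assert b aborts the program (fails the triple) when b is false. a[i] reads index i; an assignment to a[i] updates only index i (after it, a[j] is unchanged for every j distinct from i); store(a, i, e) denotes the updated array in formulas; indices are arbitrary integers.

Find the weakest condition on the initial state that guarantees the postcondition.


Working backward. After the program, the postcondition ((e + 3*c - 5 = 2*acc + arr[2] + 8 <-> 3*t - 4 = 7) <-> (not (2*q + 1 = -5))) and ((acc + 3*acc + 7 != 2*e - 3 and c + 4 > 4) and (q - 3*acc - 8 < arr[q] + 1 or t - acc + 3 != 0)) must hold; in canonical form it is ((3*c + e = arr[2] + 2*acc + 13 <-> 3*t = 11) <-> (not (2*q = -6))) and 4*acc != 2*e - 10 and c > 0 and (q < arr[q] + 3*acc + 9 or t != acc - 3).
Before e := c + 2: ((4*c = arr[2] + 2*acc + 11 <-> 3*t = 11) <-> (not (2*q = -6))) and 4*acc != 2*c - 6 and c > 0 and (q < arr[q] + 3*acc + 9 or t != acc - 3)
Before skip: ((4*c = arr[2] + 2*acc + 11 <-> 3*t = 11) <-> (not (2*q = -6))) and 4*acc != 2*c - 6 and c > 0 and (q < arr[q] + 3*acc + 9 or t != acc - 3)
Before q := arr[c] + 9: ((4*c = arr[2] + 2*acc + 11 <-> 3*t = 11) <-> (not (2*arr[c] = -24))) and 4*acc != 2*c - 6 and c > 0 and (arr[c] < arr[arr[c] + 9] + 3*acc or t != acc - 3)
Then branch requires (arr[2] + arr[acc] > 4 or arr[2] + e < t) and ((4*c = arr[2] + 2*acc + 11 <-> 3*t = 11) <-> (not (2*arr[c] = -24))) and 4*acc != 2*c - 6 and c > 0 and (arr[c] < arr[arr[c] + 9] + 3*acc or t != acc - 3); else branch requires (q + 2*t <= 6 -> ((not (q + 2*t <= 6)) and ((4*c = arr[2] + 2*acc + 11 <-> 3*t = 11) <-> (not (2*arr[c] = -24))) and 4*acc != 2*c - 6 and c > 0 and (arr[c] < arr[arr[c] + 9] + 3*acc or t != acc - 3))) and ((not (q + 2*t <= 6)) -> (((4*c = arr[2] + 2*acc + 11 <-> 3*t = 11) <-> (not (2*arr[c] = -24))) and 4*acc != 2*c - 6 and c > 0 and (arr[c] < arr[arr[c] + 9] + 3*acc or t != acc - 3))).
Before the if: (acc = -3 -> ((arr[2] + arr[acc] > 4 or arr[2] + e < t) and ((4*c = arr[2] + 2*acc + 11 <-> 3*t = 11) <-> (not (2*arr[c] = -24))) and 4*acc != 2*c - 6 and c > 0 and (arr[c] < arr[arr[c] + 9] + 3*acc or t != acc - 3))) and ((not (acc = -3)) -> ((q + 2*t <= 6 -> ((not (q + 2*t <= 6)) and ((4*c = arr[2] + 2*acc + 11 <-> 3*t = 11) <-> (not (2*arr[c] = -24))) and 4*acc != 2*c - 6 and c > 0 and (arr[c] < arr[arr[c] + 9] + 3*acc or t != acc - 3))) and ((not (q + 2*t <= 6)) -> (((4*c = arr[2] + 2*acc + 11 <-> 3*t = 11) <-> (not (2*arr[c] = -24))) and 4*acc != 2*c - 6 and c > 0 and (arr[c] < arr[arr[c] + 9] + 3*acc or t != acc - 3)))))
Answer: WP = (acc = -3 -> ((arr[2] + arr[acc] > 4 or arr[2] + e < t) and ((4*c = arr[2] + 2*acc + 11 <-> 3*t = 11) <-> (not (2*arr[c] = -24))) and 4*acc != 2*c - 6 and c > 0 and (arr[c] < arr[arr[c] + 9] + 3*acc or t != acc - 3))) and ((not (acc = -3)) -> ((q + 2*t <= 6 -> ((not (q + 2*t <= 6)) and ((4*c = arr[2] + 2*acc + 11 <-> 3*t = 11) <-> (not (2*arr[c] = -24))) and 4*acc != 2*c - 6 and c > 0 and (arr[c] < arr[arr[c] + 9] + 3*acc or t != acc - 3))) and ((not (q + 2*t <= 6)) -> (((4*c = arr[2] + 2*acc + 11 <-> 3*t = 11) <-> (not (2*arr[c] = -24))) and 4*acc != 2*c - 6 and c > 0 and (arr[c] < arr[arr[c] + 9] + 3*acc or t != acc - 3)))))
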